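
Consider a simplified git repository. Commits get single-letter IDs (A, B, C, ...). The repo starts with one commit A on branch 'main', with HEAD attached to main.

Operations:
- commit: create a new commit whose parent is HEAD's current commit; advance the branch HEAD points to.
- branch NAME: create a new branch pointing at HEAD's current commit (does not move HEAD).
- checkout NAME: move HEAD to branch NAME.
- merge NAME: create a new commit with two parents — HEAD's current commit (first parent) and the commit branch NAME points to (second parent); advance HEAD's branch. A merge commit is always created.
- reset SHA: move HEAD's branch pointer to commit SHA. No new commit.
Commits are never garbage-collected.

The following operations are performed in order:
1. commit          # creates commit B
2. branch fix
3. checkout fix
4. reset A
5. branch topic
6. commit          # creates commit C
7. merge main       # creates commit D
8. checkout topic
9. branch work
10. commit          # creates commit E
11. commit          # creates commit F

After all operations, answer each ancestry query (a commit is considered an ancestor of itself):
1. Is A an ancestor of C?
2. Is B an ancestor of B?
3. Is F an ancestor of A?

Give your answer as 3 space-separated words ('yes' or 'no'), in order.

After op 1 (commit): HEAD=main@B [main=B]
After op 2 (branch): HEAD=main@B [fix=B main=B]
After op 3 (checkout): HEAD=fix@B [fix=B main=B]
After op 4 (reset): HEAD=fix@A [fix=A main=B]
After op 5 (branch): HEAD=fix@A [fix=A main=B topic=A]
After op 6 (commit): HEAD=fix@C [fix=C main=B topic=A]
After op 7 (merge): HEAD=fix@D [fix=D main=B topic=A]
After op 8 (checkout): HEAD=topic@A [fix=D main=B topic=A]
After op 9 (branch): HEAD=topic@A [fix=D main=B topic=A work=A]
After op 10 (commit): HEAD=topic@E [fix=D main=B topic=E work=A]
After op 11 (commit): HEAD=topic@F [fix=D main=B topic=F work=A]
ancestors(C) = {A,C}; A in? yes
ancestors(B) = {A,B}; B in? yes
ancestors(A) = {A}; F in? no

Answer: yes yes no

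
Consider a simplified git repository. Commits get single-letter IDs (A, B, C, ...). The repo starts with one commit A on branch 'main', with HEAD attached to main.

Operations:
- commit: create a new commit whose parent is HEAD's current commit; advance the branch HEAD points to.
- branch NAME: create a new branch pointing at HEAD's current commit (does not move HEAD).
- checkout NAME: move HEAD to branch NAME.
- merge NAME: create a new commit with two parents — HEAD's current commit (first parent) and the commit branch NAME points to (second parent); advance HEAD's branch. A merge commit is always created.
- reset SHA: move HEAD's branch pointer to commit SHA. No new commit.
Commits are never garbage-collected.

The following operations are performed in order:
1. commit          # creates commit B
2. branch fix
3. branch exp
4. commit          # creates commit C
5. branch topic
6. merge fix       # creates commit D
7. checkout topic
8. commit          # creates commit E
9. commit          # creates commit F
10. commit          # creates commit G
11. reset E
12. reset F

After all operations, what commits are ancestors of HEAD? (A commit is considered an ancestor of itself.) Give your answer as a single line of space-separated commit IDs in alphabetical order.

After op 1 (commit): HEAD=main@B [main=B]
After op 2 (branch): HEAD=main@B [fix=B main=B]
After op 3 (branch): HEAD=main@B [exp=B fix=B main=B]
After op 4 (commit): HEAD=main@C [exp=B fix=B main=C]
After op 5 (branch): HEAD=main@C [exp=B fix=B main=C topic=C]
After op 6 (merge): HEAD=main@D [exp=B fix=B main=D topic=C]
After op 7 (checkout): HEAD=topic@C [exp=B fix=B main=D topic=C]
After op 8 (commit): HEAD=topic@E [exp=B fix=B main=D topic=E]
After op 9 (commit): HEAD=topic@F [exp=B fix=B main=D topic=F]
After op 10 (commit): HEAD=topic@G [exp=B fix=B main=D topic=G]
After op 11 (reset): HEAD=topic@E [exp=B fix=B main=D topic=E]
After op 12 (reset): HEAD=topic@F [exp=B fix=B main=D topic=F]

Answer: A B C E F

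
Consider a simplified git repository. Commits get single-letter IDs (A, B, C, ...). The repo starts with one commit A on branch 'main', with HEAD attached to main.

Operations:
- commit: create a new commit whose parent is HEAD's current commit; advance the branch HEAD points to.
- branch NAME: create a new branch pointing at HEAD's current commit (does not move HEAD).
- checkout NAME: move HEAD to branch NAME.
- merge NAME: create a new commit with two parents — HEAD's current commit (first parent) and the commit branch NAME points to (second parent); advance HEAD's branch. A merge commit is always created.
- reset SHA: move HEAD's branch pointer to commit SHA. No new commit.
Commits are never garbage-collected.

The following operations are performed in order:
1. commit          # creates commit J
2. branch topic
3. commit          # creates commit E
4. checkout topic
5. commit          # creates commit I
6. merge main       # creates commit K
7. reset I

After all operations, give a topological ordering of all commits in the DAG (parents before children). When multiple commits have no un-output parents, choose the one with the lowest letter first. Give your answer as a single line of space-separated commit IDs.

After op 1 (commit): HEAD=main@J [main=J]
After op 2 (branch): HEAD=main@J [main=J topic=J]
After op 3 (commit): HEAD=main@E [main=E topic=J]
After op 4 (checkout): HEAD=topic@J [main=E topic=J]
After op 5 (commit): HEAD=topic@I [main=E topic=I]
After op 6 (merge): HEAD=topic@K [main=E topic=K]
After op 7 (reset): HEAD=topic@I [main=E topic=I]
commit A: parents=[]
commit E: parents=['J']
commit I: parents=['J']
commit J: parents=['A']
commit K: parents=['I', 'E']

Answer: A J E I K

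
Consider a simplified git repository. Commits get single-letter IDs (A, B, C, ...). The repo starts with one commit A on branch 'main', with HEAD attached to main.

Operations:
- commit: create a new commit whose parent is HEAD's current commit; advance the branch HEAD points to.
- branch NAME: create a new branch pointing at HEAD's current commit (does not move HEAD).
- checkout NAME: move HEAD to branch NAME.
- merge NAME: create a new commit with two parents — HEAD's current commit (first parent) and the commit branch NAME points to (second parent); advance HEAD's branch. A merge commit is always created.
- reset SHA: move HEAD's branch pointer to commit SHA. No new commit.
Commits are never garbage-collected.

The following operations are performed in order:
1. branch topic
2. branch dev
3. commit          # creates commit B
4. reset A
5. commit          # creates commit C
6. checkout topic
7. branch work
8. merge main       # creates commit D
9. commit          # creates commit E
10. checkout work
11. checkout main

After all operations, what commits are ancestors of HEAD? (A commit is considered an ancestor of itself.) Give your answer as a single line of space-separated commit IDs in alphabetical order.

Answer: A C

Derivation:
After op 1 (branch): HEAD=main@A [main=A topic=A]
After op 2 (branch): HEAD=main@A [dev=A main=A topic=A]
After op 3 (commit): HEAD=main@B [dev=A main=B topic=A]
After op 4 (reset): HEAD=main@A [dev=A main=A topic=A]
After op 5 (commit): HEAD=main@C [dev=A main=C topic=A]
After op 6 (checkout): HEAD=topic@A [dev=A main=C topic=A]
After op 7 (branch): HEAD=topic@A [dev=A main=C topic=A work=A]
After op 8 (merge): HEAD=topic@D [dev=A main=C topic=D work=A]
After op 9 (commit): HEAD=topic@E [dev=A main=C topic=E work=A]
After op 10 (checkout): HEAD=work@A [dev=A main=C topic=E work=A]
After op 11 (checkout): HEAD=main@C [dev=A main=C topic=E work=A]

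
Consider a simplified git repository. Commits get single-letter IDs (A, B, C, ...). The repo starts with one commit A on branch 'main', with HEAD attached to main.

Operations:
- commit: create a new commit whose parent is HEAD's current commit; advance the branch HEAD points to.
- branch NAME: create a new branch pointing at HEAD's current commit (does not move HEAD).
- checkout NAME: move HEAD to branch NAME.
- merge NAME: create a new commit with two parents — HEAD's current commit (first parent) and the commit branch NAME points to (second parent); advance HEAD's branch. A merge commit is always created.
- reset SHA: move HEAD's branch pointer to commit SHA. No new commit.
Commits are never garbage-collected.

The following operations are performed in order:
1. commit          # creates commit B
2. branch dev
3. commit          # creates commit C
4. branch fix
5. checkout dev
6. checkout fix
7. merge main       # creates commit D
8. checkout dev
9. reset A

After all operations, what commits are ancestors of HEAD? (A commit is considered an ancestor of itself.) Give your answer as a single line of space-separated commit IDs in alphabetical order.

Answer: A

Derivation:
After op 1 (commit): HEAD=main@B [main=B]
After op 2 (branch): HEAD=main@B [dev=B main=B]
After op 3 (commit): HEAD=main@C [dev=B main=C]
After op 4 (branch): HEAD=main@C [dev=B fix=C main=C]
After op 5 (checkout): HEAD=dev@B [dev=B fix=C main=C]
After op 6 (checkout): HEAD=fix@C [dev=B fix=C main=C]
After op 7 (merge): HEAD=fix@D [dev=B fix=D main=C]
After op 8 (checkout): HEAD=dev@B [dev=B fix=D main=C]
After op 9 (reset): HEAD=dev@A [dev=A fix=D main=C]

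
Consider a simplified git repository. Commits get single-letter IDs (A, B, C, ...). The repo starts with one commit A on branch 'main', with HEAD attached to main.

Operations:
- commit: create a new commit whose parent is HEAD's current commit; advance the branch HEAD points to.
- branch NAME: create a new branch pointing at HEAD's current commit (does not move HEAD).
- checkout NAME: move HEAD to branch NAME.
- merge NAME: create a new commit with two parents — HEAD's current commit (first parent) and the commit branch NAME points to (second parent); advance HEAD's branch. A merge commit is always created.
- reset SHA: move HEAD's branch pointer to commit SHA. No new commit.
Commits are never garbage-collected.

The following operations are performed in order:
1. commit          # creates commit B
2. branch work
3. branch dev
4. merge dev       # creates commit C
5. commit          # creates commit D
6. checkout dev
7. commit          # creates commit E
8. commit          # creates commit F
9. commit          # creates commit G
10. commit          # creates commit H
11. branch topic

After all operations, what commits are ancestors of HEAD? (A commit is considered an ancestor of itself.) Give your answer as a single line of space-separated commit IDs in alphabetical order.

After op 1 (commit): HEAD=main@B [main=B]
After op 2 (branch): HEAD=main@B [main=B work=B]
After op 3 (branch): HEAD=main@B [dev=B main=B work=B]
After op 4 (merge): HEAD=main@C [dev=B main=C work=B]
After op 5 (commit): HEAD=main@D [dev=B main=D work=B]
After op 6 (checkout): HEAD=dev@B [dev=B main=D work=B]
After op 7 (commit): HEAD=dev@E [dev=E main=D work=B]
After op 8 (commit): HEAD=dev@F [dev=F main=D work=B]
After op 9 (commit): HEAD=dev@G [dev=G main=D work=B]
After op 10 (commit): HEAD=dev@H [dev=H main=D work=B]
After op 11 (branch): HEAD=dev@H [dev=H main=D topic=H work=B]

Answer: A B E F G H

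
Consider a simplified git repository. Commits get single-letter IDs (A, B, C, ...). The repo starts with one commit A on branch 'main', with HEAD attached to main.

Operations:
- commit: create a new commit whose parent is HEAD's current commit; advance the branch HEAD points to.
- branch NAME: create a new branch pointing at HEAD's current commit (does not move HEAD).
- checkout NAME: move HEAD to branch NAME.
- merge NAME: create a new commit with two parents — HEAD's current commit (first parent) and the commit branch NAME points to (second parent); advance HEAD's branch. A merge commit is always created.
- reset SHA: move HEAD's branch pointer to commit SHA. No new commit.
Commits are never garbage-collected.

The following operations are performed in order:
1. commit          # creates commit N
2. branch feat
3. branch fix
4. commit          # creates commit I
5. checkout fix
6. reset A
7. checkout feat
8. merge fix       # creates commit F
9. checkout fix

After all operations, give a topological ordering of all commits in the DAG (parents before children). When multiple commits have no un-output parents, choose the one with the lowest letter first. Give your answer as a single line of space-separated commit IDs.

After op 1 (commit): HEAD=main@N [main=N]
After op 2 (branch): HEAD=main@N [feat=N main=N]
After op 3 (branch): HEAD=main@N [feat=N fix=N main=N]
After op 4 (commit): HEAD=main@I [feat=N fix=N main=I]
After op 5 (checkout): HEAD=fix@N [feat=N fix=N main=I]
After op 6 (reset): HEAD=fix@A [feat=N fix=A main=I]
After op 7 (checkout): HEAD=feat@N [feat=N fix=A main=I]
After op 8 (merge): HEAD=feat@F [feat=F fix=A main=I]
After op 9 (checkout): HEAD=fix@A [feat=F fix=A main=I]
commit A: parents=[]
commit F: parents=['N', 'A']
commit I: parents=['N']
commit N: parents=['A']

Answer: A N F I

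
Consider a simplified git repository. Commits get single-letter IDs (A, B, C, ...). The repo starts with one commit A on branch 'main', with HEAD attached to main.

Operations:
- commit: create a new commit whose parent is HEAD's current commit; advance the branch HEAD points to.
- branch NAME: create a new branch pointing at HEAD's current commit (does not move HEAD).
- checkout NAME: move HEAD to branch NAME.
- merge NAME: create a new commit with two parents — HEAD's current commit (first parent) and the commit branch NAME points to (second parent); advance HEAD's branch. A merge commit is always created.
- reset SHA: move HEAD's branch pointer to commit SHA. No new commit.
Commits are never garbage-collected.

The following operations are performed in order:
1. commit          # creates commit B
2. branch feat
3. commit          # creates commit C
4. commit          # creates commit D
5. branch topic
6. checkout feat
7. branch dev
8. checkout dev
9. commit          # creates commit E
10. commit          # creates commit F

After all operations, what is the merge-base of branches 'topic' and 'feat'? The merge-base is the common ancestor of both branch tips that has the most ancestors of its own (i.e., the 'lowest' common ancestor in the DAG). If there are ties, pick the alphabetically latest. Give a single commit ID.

Answer: B

Derivation:
After op 1 (commit): HEAD=main@B [main=B]
After op 2 (branch): HEAD=main@B [feat=B main=B]
After op 3 (commit): HEAD=main@C [feat=B main=C]
After op 4 (commit): HEAD=main@D [feat=B main=D]
After op 5 (branch): HEAD=main@D [feat=B main=D topic=D]
After op 6 (checkout): HEAD=feat@B [feat=B main=D topic=D]
After op 7 (branch): HEAD=feat@B [dev=B feat=B main=D topic=D]
After op 8 (checkout): HEAD=dev@B [dev=B feat=B main=D topic=D]
After op 9 (commit): HEAD=dev@E [dev=E feat=B main=D topic=D]
After op 10 (commit): HEAD=dev@F [dev=F feat=B main=D topic=D]
ancestors(topic=D): ['A', 'B', 'C', 'D']
ancestors(feat=B): ['A', 'B']
common: ['A', 'B']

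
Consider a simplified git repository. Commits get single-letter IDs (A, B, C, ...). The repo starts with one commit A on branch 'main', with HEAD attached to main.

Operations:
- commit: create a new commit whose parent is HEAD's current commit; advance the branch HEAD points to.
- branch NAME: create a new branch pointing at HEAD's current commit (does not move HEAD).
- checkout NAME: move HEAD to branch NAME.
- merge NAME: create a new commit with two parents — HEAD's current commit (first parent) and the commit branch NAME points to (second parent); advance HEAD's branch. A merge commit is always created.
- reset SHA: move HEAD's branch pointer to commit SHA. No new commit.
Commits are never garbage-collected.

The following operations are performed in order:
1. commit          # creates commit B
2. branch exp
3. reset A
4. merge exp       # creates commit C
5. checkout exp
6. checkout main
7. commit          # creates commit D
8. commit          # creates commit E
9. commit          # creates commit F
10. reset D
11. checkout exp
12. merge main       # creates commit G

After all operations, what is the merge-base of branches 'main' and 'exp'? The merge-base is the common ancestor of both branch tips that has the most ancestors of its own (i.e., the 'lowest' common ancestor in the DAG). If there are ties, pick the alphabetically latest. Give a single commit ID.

Answer: D

Derivation:
After op 1 (commit): HEAD=main@B [main=B]
After op 2 (branch): HEAD=main@B [exp=B main=B]
After op 3 (reset): HEAD=main@A [exp=B main=A]
After op 4 (merge): HEAD=main@C [exp=B main=C]
After op 5 (checkout): HEAD=exp@B [exp=B main=C]
After op 6 (checkout): HEAD=main@C [exp=B main=C]
After op 7 (commit): HEAD=main@D [exp=B main=D]
After op 8 (commit): HEAD=main@E [exp=B main=E]
After op 9 (commit): HEAD=main@F [exp=B main=F]
After op 10 (reset): HEAD=main@D [exp=B main=D]
After op 11 (checkout): HEAD=exp@B [exp=B main=D]
After op 12 (merge): HEAD=exp@G [exp=G main=D]
ancestors(main=D): ['A', 'B', 'C', 'D']
ancestors(exp=G): ['A', 'B', 'C', 'D', 'G']
common: ['A', 'B', 'C', 'D']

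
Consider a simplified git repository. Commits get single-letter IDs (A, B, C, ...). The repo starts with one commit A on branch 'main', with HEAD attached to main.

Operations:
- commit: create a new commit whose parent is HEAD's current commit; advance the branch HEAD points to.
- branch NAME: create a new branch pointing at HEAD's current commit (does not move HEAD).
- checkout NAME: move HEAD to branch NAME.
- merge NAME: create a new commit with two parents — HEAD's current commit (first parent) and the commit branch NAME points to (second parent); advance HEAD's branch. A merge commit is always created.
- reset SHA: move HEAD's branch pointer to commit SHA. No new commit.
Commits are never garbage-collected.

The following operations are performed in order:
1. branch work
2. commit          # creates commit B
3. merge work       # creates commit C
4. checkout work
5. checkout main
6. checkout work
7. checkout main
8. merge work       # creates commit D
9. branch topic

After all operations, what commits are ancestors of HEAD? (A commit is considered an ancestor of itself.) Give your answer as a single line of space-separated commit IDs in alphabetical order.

Answer: A B C D

Derivation:
After op 1 (branch): HEAD=main@A [main=A work=A]
After op 2 (commit): HEAD=main@B [main=B work=A]
After op 3 (merge): HEAD=main@C [main=C work=A]
After op 4 (checkout): HEAD=work@A [main=C work=A]
After op 5 (checkout): HEAD=main@C [main=C work=A]
After op 6 (checkout): HEAD=work@A [main=C work=A]
After op 7 (checkout): HEAD=main@C [main=C work=A]
After op 8 (merge): HEAD=main@D [main=D work=A]
After op 9 (branch): HEAD=main@D [main=D topic=D work=A]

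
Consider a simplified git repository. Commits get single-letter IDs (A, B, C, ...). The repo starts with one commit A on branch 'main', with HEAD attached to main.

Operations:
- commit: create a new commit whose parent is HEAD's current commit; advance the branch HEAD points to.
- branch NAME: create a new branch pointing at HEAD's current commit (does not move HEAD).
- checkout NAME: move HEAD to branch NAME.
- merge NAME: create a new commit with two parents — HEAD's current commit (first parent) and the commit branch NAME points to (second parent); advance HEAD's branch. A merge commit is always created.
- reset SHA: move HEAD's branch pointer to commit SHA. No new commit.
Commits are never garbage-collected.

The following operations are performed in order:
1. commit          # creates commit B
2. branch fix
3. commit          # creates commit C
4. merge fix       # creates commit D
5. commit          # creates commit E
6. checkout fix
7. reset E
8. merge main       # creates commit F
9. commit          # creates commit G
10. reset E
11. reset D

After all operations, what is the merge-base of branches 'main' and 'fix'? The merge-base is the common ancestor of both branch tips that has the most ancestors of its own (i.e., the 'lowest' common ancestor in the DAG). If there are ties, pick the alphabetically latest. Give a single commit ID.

Answer: D

Derivation:
After op 1 (commit): HEAD=main@B [main=B]
After op 2 (branch): HEAD=main@B [fix=B main=B]
After op 3 (commit): HEAD=main@C [fix=B main=C]
After op 4 (merge): HEAD=main@D [fix=B main=D]
After op 5 (commit): HEAD=main@E [fix=B main=E]
After op 6 (checkout): HEAD=fix@B [fix=B main=E]
After op 7 (reset): HEAD=fix@E [fix=E main=E]
After op 8 (merge): HEAD=fix@F [fix=F main=E]
After op 9 (commit): HEAD=fix@G [fix=G main=E]
After op 10 (reset): HEAD=fix@E [fix=E main=E]
After op 11 (reset): HEAD=fix@D [fix=D main=E]
ancestors(main=E): ['A', 'B', 'C', 'D', 'E']
ancestors(fix=D): ['A', 'B', 'C', 'D']
common: ['A', 'B', 'C', 'D']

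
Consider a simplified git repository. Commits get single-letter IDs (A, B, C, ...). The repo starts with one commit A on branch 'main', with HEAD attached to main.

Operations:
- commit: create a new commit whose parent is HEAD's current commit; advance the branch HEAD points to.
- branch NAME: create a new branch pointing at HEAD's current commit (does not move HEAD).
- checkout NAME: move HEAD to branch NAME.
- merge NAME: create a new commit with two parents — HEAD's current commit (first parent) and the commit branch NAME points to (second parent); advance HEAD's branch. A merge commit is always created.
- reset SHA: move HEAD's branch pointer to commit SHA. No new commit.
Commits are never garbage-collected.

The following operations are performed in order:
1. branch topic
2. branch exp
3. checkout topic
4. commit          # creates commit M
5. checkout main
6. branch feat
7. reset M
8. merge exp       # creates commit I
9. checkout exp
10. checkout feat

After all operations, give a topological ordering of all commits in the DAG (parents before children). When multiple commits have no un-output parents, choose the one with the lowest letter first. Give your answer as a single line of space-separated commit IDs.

Answer: A M I

Derivation:
After op 1 (branch): HEAD=main@A [main=A topic=A]
After op 2 (branch): HEAD=main@A [exp=A main=A topic=A]
After op 3 (checkout): HEAD=topic@A [exp=A main=A topic=A]
After op 4 (commit): HEAD=topic@M [exp=A main=A topic=M]
After op 5 (checkout): HEAD=main@A [exp=A main=A topic=M]
After op 6 (branch): HEAD=main@A [exp=A feat=A main=A topic=M]
After op 7 (reset): HEAD=main@M [exp=A feat=A main=M topic=M]
After op 8 (merge): HEAD=main@I [exp=A feat=A main=I topic=M]
After op 9 (checkout): HEAD=exp@A [exp=A feat=A main=I topic=M]
After op 10 (checkout): HEAD=feat@A [exp=A feat=A main=I topic=M]
commit A: parents=[]
commit I: parents=['M', 'A']
commit M: parents=['A']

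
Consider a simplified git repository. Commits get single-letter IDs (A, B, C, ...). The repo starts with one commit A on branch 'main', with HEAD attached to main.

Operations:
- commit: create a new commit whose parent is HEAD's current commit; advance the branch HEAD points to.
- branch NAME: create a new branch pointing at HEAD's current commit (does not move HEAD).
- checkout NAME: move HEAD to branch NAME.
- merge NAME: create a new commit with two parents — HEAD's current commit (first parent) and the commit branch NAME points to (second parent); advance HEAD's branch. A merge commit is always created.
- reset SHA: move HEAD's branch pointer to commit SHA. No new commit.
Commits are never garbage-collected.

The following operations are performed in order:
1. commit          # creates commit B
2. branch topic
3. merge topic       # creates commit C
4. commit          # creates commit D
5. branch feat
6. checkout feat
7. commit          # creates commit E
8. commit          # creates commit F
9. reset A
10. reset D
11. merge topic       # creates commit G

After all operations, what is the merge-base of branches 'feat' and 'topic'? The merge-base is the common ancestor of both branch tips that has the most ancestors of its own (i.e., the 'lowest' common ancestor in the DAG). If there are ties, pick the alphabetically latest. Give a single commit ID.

After op 1 (commit): HEAD=main@B [main=B]
After op 2 (branch): HEAD=main@B [main=B topic=B]
After op 3 (merge): HEAD=main@C [main=C topic=B]
After op 4 (commit): HEAD=main@D [main=D topic=B]
After op 5 (branch): HEAD=main@D [feat=D main=D topic=B]
After op 6 (checkout): HEAD=feat@D [feat=D main=D topic=B]
After op 7 (commit): HEAD=feat@E [feat=E main=D topic=B]
After op 8 (commit): HEAD=feat@F [feat=F main=D topic=B]
After op 9 (reset): HEAD=feat@A [feat=A main=D topic=B]
After op 10 (reset): HEAD=feat@D [feat=D main=D topic=B]
After op 11 (merge): HEAD=feat@G [feat=G main=D topic=B]
ancestors(feat=G): ['A', 'B', 'C', 'D', 'G']
ancestors(topic=B): ['A', 'B']
common: ['A', 'B']

Answer: B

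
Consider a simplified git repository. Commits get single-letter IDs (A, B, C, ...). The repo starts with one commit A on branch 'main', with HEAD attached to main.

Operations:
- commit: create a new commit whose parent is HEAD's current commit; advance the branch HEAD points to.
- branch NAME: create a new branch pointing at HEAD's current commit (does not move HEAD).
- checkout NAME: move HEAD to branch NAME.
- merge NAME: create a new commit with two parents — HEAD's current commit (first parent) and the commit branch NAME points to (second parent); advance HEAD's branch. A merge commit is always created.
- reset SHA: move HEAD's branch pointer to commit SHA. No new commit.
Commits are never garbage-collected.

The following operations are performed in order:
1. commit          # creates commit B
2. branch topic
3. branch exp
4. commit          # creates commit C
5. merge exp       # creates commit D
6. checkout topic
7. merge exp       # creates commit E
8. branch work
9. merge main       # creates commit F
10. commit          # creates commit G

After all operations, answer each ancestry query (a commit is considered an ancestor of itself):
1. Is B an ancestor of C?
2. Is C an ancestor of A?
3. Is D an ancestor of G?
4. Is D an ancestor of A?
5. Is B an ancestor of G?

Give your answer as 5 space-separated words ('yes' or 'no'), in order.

Answer: yes no yes no yes

Derivation:
After op 1 (commit): HEAD=main@B [main=B]
After op 2 (branch): HEAD=main@B [main=B topic=B]
After op 3 (branch): HEAD=main@B [exp=B main=B topic=B]
After op 4 (commit): HEAD=main@C [exp=B main=C topic=B]
After op 5 (merge): HEAD=main@D [exp=B main=D topic=B]
After op 6 (checkout): HEAD=topic@B [exp=B main=D topic=B]
After op 7 (merge): HEAD=topic@E [exp=B main=D topic=E]
After op 8 (branch): HEAD=topic@E [exp=B main=D topic=E work=E]
After op 9 (merge): HEAD=topic@F [exp=B main=D topic=F work=E]
After op 10 (commit): HEAD=topic@G [exp=B main=D topic=G work=E]
ancestors(C) = {A,B,C}; B in? yes
ancestors(A) = {A}; C in? no
ancestors(G) = {A,B,C,D,E,F,G}; D in? yes
ancestors(A) = {A}; D in? no
ancestors(G) = {A,B,C,D,E,F,G}; B in? yes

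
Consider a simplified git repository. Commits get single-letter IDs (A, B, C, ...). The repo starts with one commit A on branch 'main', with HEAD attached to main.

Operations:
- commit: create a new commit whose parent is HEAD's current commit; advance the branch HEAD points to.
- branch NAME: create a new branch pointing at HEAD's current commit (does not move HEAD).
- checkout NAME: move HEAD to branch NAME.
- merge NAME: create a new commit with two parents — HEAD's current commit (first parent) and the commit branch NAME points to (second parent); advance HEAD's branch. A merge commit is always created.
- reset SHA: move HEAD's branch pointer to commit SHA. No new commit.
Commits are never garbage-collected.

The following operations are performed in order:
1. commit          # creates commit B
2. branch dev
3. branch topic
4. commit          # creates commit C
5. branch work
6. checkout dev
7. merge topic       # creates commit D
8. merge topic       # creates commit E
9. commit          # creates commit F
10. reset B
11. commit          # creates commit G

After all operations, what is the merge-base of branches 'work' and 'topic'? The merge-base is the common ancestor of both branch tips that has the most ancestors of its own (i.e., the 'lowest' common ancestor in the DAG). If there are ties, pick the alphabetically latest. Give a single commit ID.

After op 1 (commit): HEAD=main@B [main=B]
After op 2 (branch): HEAD=main@B [dev=B main=B]
After op 3 (branch): HEAD=main@B [dev=B main=B topic=B]
After op 4 (commit): HEAD=main@C [dev=B main=C topic=B]
After op 5 (branch): HEAD=main@C [dev=B main=C topic=B work=C]
After op 6 (checkout): HEAD=dev@B [dev=B main=C topic=B work=C]
After op 7 (merge): HEAD=dev@D [dev=D main=C topic=B work=C]
After op 8 (merge): HEAD=dev@E [dev=E main=C topic=B work=C]
After op 9 (commit): HEAD=dev@F [dev=F main=C topic=B work=C]
After op 10 (reset): HEAD=dev@B [dev=B main=C topic=B work=C]
After op 11 (commit): HEAD=dev@G [dev=G main=C topic=B work=C]
ancestors(work=C): ['A', 'B', 'C']
ancestors(topic=B): ['A', 'B']
common: ['A', 'B']

Answer: B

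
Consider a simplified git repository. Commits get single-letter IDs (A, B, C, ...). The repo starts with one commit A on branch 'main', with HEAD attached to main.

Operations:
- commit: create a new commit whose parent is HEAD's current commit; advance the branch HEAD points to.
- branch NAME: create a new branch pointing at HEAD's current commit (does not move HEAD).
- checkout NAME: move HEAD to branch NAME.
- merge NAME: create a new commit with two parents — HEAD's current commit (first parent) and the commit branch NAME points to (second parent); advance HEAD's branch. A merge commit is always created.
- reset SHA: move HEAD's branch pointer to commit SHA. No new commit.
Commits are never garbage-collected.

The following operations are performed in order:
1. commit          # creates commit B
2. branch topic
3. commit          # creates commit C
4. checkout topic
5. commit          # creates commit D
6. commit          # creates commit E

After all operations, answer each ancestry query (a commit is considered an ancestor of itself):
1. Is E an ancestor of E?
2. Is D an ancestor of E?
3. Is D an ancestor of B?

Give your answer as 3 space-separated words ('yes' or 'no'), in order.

After op 1 (commit): HEAD=main@B [main=B]
After op 2 (branch): HEAD=main@B [main=B topic=B]
After op 3 (commit): HEAD=main@C [main=C topic=B]
After op 4 (checkout): HEAD=topic@B [main=C topic=B]
After op 5 (commit): HEAD=topic@D [main=C topic=D]
After op 6 (commit): HEAD=topic@E [main=C topic=E]
ancestors(E) = {A,B,D,E}; E in? yes
ancestors(E) = {A,B,D,E}; D in? yes
ancestors(B) = {A,B}; D in? no

Answer: yes yes no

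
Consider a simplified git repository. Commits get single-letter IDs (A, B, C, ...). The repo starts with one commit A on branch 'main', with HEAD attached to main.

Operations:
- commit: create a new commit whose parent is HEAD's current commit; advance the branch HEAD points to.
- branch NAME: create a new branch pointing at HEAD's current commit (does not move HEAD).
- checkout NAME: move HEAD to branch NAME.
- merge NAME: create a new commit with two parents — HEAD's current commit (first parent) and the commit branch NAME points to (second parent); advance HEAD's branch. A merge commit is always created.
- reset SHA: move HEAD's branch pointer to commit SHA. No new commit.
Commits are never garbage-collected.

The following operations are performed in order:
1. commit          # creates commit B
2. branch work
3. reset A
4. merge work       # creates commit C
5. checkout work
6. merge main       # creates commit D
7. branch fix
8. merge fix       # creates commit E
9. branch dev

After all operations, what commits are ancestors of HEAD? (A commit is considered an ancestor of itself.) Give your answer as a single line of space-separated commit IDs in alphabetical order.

Answer: A B C D E

Derivation:
After op 1 (commit): HEAD=main@B [main=B]
After op 2 (branch): HEAD=main@B [main=B work=B]
After op 3 (reset): HEAD=main@A [main=A work=B]
After op 4 (merge): HEAD=main@C [main=C work=B]
After op 5 (checkout): HEAD=work@B [main=C work=B]
After op 6 (merge): HEAD=work@D [main=C work=D]
After op 7 (branch): HEAD=work@D [fix=D main=C work=D]
After op 8 (merge): HEAD=work@E [fix=D main=C work=E]
After op 9 (branch): HEAD=work@E [dev=E fix=D main=C work=E]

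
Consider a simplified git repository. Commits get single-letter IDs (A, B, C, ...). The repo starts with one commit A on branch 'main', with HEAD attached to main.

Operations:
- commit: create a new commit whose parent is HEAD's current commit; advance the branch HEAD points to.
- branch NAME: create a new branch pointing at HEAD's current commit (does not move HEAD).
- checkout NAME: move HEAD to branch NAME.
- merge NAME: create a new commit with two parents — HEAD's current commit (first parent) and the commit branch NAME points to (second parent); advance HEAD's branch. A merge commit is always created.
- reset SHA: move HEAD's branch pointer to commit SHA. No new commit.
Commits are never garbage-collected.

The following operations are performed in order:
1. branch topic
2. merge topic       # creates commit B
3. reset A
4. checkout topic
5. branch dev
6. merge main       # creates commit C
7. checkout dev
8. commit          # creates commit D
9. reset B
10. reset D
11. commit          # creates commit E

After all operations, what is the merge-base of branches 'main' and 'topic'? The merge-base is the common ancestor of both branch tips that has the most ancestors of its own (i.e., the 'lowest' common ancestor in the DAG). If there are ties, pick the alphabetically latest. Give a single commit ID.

After op 1 (branch): HEAD=main@A [main=A topic=A]
After op 2 (merge): HEAD=main@B [main=B topic=A]
After op 3 (reset): HEAD=main@A [main=A topic=A]
After op 4 (checkout): HEAD=topic@A [main=A topic=A]
After op 5 (branch): HEAD=topic@A [dev=A main=A topic=A]
After op 6 (merge): HEAD=topic@C [dev=A main=A topic=C]
After op 7 (checkout): HEAD=dev@A [dev=A main=A topic=C]
After op 8 (commit): HEAD=dev@D [dev=D main=A topic=C]
After op 9 (reset): HEAD=dev@B [dev=B main=A topic=C]
After op 10 (reset): HEAD=dev@D [dev=D main=A topic=C]
After op 11 (commit): HEAD=dev@E [dev=E main=A topic=C]
ancestors(main=A): ['A']
ancestors(topic=C): ['A', 'C']
common: ['A']

Answer: A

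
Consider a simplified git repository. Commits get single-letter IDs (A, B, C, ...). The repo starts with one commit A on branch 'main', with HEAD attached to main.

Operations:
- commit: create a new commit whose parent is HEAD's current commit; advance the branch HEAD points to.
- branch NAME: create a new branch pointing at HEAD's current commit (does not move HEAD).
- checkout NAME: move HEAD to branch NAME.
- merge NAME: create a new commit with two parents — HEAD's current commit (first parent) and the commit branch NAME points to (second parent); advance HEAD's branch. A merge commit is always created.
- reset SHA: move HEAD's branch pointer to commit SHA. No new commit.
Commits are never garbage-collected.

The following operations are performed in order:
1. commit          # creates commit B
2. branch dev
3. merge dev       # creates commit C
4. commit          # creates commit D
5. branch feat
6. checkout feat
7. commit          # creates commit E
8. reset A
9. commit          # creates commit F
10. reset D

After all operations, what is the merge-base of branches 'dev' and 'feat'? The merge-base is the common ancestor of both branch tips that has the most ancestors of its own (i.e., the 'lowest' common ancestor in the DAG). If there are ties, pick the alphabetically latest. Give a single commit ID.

After op 1 (commit): HEAD=main@B [main=B]
After op 2 (branch): HEAD=main@B [dev=B main=B]
After op 3 (merge): HEAD=main@C [dev=B main=C]
After op 4 (commit): HEAD=main@D [dev=B main=D]
After op 5 (branch): HEAD=main@D [dev=B feat=D main=D]
After op 6 (checkout): HEAD=feat@D [dev=B feat=D main=D]
After op 7 (commit): HEAD=feat@E [dev=B feat=E main=D]
After op 8 (reset): HEAD=feat@A [dev=B feat=A main=D]
After op 9 (commit): HEAD=feat@F [dev=B feat=F main=D]
After op 10 (reset): HEAD=feat@D [dev=B feat=D main=D]
ancestors(dev=B): ['A', 'B']
ancestors(feat=D): ['A', 'B', 'C', 'D']
common: ['A', 'B']

Answer: B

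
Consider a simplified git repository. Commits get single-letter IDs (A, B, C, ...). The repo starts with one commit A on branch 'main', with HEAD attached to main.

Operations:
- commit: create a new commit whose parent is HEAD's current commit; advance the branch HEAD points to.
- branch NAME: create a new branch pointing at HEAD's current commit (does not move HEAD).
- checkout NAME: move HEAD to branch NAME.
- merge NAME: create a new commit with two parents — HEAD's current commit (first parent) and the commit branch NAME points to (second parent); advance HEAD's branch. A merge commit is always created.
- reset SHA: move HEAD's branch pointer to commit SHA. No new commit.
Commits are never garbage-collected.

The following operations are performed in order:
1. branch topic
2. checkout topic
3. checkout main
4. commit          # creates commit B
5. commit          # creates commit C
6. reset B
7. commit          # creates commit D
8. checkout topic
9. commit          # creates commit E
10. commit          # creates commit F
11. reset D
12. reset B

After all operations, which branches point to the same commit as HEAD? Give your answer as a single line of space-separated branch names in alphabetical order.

After op 1 (branch): HEAD=main@A [main=A topic=A]
After op 2 (checkout): HEAD=topic@A [main=A topic=A]
After op 3 (checkout): HEAD=main@A [main=A topic=A]
After op 4 (commit): HEAD=main@B [main=B topic=A]
After op 5 (commit): HEAD=main@C [main=C topic=A]
After op 6 (reset): HEAD=main@B [main=B topic=A]
After op 7 (commit): HEAD=main@D [main=D topic=A]
After op 8 (checkout): HEAD=topic@A [main=D topic=A]
After op 9 (commit): HEAD=topic@E [main=D topic=E]
After op 10 (commit): HEAD=topic@F [main=D topic=F]
After op 11 (reset): HEAD=topic@D [main=D topic=D]
After op 12 (reset): HEAD=topic@B [main=D topic=B]

Answer: topic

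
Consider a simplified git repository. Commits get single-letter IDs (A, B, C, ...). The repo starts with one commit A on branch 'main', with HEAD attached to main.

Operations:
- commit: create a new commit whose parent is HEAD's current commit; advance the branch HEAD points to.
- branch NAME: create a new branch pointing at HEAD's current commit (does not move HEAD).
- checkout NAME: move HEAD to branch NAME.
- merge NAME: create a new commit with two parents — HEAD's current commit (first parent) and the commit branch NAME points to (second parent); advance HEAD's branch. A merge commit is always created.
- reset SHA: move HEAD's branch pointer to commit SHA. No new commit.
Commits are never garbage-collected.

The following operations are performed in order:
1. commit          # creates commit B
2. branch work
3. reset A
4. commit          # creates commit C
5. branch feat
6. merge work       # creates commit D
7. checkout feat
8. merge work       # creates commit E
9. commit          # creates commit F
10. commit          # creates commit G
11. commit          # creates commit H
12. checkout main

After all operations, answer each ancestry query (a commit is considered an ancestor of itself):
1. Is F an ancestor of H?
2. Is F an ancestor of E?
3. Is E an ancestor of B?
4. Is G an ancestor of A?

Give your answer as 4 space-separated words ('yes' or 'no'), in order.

Answer: yes no no no

Derivation:
After op 1 (commit): HEAD=main@B [main=B]
After op 2 (branch): HEAD=main@B [main=B work=B]
After op 3 (reset): HEAD=main@A [main=A work=B]
After op 4 (commit): HEAD=main@C [main=C work=B]
After op 5 (branch): HEAD=main@C [feat=C main=C work=B]
After op 6 (merge): HEAD=main@D [feat=C main=D work=B]
After op 7 (checkout): HEAD=feat@C [feat=C main=D work=B]
After op 8 (merge): HEAD=feat@E [feat=E main=D work=B]
After op 9 (commit): HEAD=feat@F [feat=F main=D work=B]
After op 10 (commit): HEAD=feat@G [feat=G main=D work=B]
After op 11 (commit): HEAD=feat@H [feat=H main=D work=B]
After op 12 (checkout): HEAD=main@D [feat=H main=D work=B]
ancestors(H) = {A,B,C,E,F,G,H}; F in? yes
ancestors(E) = {A,B,C,E}; F in? no
ancestors(B) = {A,B}; E in? no
ancestors(A) = {A}; G in? no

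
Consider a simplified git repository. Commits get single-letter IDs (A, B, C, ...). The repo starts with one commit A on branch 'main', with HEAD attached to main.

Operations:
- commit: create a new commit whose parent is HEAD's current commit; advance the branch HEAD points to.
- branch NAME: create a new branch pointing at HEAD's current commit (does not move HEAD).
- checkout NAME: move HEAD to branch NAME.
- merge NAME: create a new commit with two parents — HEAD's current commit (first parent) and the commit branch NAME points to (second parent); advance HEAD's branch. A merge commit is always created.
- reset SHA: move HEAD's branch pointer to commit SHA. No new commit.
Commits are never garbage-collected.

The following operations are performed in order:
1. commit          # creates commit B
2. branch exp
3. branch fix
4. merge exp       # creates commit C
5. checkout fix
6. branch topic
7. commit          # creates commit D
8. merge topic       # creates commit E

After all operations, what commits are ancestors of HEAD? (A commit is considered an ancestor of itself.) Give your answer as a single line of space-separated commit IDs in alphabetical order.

Answer: A B D E

Derivation:
After op 1 (commit): HEAD=main@B [main=B]
After op 2 (branch): HEAD=main@B [exp=B main=B]
After op 3 (branch): HEAD=main@B [exp=B fix=B main=B]
After op 4 (merge): HEAD=main@C [exp=B fix=B main=C]
After op 5 (checkout): HEAD=fix@B [exp=B fix=B main=C]
After op 6 (branch): HEAD=fix@B [exp=B fix=B main=C topic=B]
After op 7 (commit): HEAD=fix@D [exp=B fix=D main=C topic=B]
After op 8 (merge): HEAD=fix@E [exp=B fix=E main=C topic=B]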